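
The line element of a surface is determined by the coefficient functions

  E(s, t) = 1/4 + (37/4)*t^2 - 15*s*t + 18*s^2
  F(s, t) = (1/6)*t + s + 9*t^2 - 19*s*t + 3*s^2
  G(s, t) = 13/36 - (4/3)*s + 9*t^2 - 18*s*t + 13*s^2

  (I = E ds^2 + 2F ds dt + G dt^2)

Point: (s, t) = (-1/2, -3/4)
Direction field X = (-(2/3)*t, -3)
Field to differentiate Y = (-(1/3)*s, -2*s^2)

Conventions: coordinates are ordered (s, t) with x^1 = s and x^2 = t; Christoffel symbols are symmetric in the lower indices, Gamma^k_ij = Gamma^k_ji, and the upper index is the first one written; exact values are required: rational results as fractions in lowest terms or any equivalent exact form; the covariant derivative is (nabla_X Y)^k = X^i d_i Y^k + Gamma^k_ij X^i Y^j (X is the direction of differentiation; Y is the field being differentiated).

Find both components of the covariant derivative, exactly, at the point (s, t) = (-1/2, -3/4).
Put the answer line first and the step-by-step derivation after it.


Answer: (nabla_X Y)^s = -690937/412350, (nabla_X Y)^t = -223859/274900

E = 277/64, F = -31/16, G = 373/144 at the point
E_s = -27/4, E_t = -51/8, F_s = 49/4, F_t = -23/6, G_s = -5/6, G_t = -9/2
EG - F^2 = 68725/9216;  g^inv = (9216/68725) * [[373/144, 31/16], [31/16, 277/64]]
first-kind symbols [ij,l] = (1/2)(d_i g_jl + d_j g_il - d_l g_ij): [ss,s] = E_s/2 = -27/8, [ss,t] = F_s - E_t/2 = 247/16, [st,s] = E_t/2 = -51/16, [st,t] = G_s/2 = -5/12, [tt,s] = F_t - G_s/2 = -41/12, [tt,t] = G_t/2 = -9/4
Gamma^s_ij = (G*[ij,s] - F*[ij,t])/(EG - F^2), Gamma^t_ij = (E*[ij,t] - F*[ij,s])/(EG - F^2)
Gamma_sss = 195084/68725, Gamma_sst = -83532/68725, Gamma_stt = -365216/206175, Gamma_tss = 555507/68725, Gamma_tst = -73536/68725, Gamma_ttt = -150756/68725
X = (1/2, -3), Y = (1/6, -1/2) at the point


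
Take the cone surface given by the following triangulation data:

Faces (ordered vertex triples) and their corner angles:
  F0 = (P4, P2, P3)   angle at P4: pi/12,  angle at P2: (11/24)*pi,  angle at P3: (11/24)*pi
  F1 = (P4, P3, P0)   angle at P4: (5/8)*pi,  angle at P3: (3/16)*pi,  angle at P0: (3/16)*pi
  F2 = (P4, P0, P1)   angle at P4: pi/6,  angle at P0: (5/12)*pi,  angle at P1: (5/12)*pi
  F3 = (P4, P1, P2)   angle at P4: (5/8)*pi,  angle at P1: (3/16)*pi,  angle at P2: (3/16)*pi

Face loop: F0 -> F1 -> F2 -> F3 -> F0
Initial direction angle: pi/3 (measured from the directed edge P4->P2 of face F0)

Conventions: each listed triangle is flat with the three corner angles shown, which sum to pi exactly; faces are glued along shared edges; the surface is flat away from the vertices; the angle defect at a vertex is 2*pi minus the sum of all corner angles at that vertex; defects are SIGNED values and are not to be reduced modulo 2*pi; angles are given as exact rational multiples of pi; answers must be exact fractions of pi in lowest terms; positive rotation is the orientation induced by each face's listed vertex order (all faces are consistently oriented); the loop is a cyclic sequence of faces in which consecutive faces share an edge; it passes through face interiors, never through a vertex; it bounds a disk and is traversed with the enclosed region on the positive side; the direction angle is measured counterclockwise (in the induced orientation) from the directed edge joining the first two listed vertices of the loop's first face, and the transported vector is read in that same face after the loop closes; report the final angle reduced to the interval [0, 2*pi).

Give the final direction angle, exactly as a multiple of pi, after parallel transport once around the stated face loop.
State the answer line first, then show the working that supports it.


Answer: final direction angle = (5/6)*pi

enclosed vertex P4: corner angles sum to (3/2)*pi, defect = 2*pi - (3/2)*pi = pi/2
adding the enclosed defects to the starting angle (mod 2*pi, induced orientation) gives the holonomy
final angle = pi/3 + pi/2 = (5/6)*pi (mod 2*pi)


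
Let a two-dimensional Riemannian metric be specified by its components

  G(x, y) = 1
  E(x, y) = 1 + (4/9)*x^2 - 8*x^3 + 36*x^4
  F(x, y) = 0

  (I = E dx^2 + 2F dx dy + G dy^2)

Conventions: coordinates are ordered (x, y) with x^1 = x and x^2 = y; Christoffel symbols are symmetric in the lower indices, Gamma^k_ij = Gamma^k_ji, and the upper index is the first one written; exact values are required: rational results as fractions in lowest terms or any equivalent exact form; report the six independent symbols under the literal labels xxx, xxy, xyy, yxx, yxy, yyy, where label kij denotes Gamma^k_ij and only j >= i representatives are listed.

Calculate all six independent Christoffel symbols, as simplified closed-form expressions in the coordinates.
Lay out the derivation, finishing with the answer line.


E = 1 + (4/9)*x^2 - 8*x^3 + 36*x^4; F = 0; G = 1
Gamma^k_ij = (1/2) g^{kl} (d_i g_jl + d_j g_il - d_l g_ij), with g^inv = (1/(EG-F^2)) [[G, -F], [-F, E]]
first partials: E_x = (8/9)*x - 24*x^2 + 144*x^3, E_y = 0, F_x = 0, F_y = 0, G_x = 0, G_y = 0
D = EG - F^2 = 1 + (4/9)*x^2 - 8*x^3 + 36*x^4
expanded: Gamma^x_xx = (G E_x - 2F F_x + F E_y)/(2D), Gamma^x_xy = (G E_y - F G_x)/(2D), Gamma^x_yy = (2G F_y - G G_x - F G_y)/(2D), Gamma^y_xx = (2E F_x - E E_y - F E_x)/(2D), Gamma^y_xy = (E G_x - F E_y)/(2D), Gamma^y_yy = (E G_y - 2F F_y + F G_x)/(2D); substitute and cancel common factors

Answer: Gamma_xxx = (648*x^3 - 108*x^2 + 4*x)/(324*x^4 - 72*x^3 + 4*x^2 + 9), Gamma_xxy = 0, Gamma_xyy = 0, Gamma_yxx = 0, Gamma_yxy = 0, Gamma_yyy = 0


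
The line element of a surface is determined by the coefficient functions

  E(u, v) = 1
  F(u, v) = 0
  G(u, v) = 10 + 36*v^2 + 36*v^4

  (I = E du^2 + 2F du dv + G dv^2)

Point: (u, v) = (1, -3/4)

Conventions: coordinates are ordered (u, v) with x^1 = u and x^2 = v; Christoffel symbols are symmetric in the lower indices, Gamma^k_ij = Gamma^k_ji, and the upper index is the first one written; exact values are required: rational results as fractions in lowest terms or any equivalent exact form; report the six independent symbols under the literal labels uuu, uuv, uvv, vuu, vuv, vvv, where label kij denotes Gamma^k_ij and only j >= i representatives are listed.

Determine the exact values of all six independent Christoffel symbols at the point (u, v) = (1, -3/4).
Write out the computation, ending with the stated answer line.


E = 1, F = 0, G = 2665/64 at the point
E_u = 0, E_v = 0, F_u = 0, F_v = 0, G_u = 0, G_v = -459/4
EG - F^2 = 2665/64;  g^inv = (64/2665) * [[2665/64, 0], [0, 1]]
first-kind symbols [ij,l] = (1/2)(d_i g_jl + d_j g_il - d_l g_ij): [uu,u] = E_u/2 = 0, [uu,v] = F_u - E_v/2 = 0, [uv,u] = E_v/2 = 0, [uv,v] = G_u/2 = 0, [vv,u] = F_v - G_u/2 = 0, [vv,v] = G_v/2 = -459/8
Gamma^u_ij = (G*[ij,u] - F*[ij,v])/(EG - F^2), Gamma^v_ij = (E*[ij,v] - F*[ij,u])/(EG - F^2)

Answer: Gamma_uuu = 0, Gamma_uuv = 0, Gamma_uvv = 0, Gamma_vuu = 0, Gamma_vuv = 0, Gamma_vvv = -3672/2665


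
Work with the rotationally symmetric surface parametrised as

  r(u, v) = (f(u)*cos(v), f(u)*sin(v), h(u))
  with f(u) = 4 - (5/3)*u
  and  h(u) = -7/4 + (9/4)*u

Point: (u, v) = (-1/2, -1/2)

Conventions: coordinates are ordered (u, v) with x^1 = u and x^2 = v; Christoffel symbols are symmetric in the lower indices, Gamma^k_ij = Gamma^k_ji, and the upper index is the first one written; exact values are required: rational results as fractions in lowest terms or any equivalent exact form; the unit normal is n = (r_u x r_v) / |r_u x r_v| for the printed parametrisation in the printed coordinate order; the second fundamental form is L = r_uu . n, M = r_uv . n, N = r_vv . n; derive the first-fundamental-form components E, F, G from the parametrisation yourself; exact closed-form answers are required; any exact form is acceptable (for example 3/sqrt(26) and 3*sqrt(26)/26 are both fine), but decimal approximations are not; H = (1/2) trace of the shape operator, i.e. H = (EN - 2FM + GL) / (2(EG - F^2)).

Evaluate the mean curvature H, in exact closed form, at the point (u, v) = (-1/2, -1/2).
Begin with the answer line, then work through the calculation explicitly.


Answer: H = 81*sqrt(1129)/32741

f = 29/6, f' = -5/3, f'' = 0, h' = 9/4, h'' = 0
E = 1129/144, F = 0, G = 841/36; answer radicand W^2 = 1129/144
unnormalised second-form numerators: l = 0, m = 0, n = 87/8; L = l/sqrt(1129/144), and similarly M = m/sqrt(W^2), N = n/sqrt(W^2)
H = (E*n - 2*F*m + G*l) / (2*(EG - F^2)*sqrt(W^2)); E*n - 2*F*m + G*l = 32741/384, EG - F^2 = 949489/5184, so H = (27/116)/sqrt(1129/144)


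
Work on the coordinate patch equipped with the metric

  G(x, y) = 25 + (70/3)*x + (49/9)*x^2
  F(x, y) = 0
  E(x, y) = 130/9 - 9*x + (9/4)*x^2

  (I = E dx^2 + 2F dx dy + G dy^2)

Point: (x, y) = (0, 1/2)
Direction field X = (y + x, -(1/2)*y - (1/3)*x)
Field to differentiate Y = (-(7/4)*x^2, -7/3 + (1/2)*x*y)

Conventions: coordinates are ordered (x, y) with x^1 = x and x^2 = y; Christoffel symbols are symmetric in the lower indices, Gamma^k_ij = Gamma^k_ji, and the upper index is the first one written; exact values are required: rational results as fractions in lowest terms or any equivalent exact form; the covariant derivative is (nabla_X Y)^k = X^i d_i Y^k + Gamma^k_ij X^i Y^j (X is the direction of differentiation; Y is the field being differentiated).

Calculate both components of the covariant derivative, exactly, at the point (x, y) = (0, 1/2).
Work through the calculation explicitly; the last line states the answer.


E = 130/9, F = 0, G = 25 at the point
E_x = -9, E_y = 0, F_x = 0, F_y = 0, G_x = 70/3, G_y = 0
EG - F^2 = 3250/9;  g^inv = (9/3250) * [[25, 0], [0, 130/9]]
first-kind symbols [ij,l] = (1/2)(d_i g_jl + d_j g_il - d_l g_ij): [xx,x] = E_x/2 = -9/2, [xx,y] = F_x - E_y/2 = 0, [xy,x] = E_y/2 = 0, [xy,y] = G_x/2 = 35/3, [yy,x] = F_y - G_x/2 = -35/3, [yy,y] = G_y/2 = 0
Gamma^x_ij = (G*[ij,x] - F*[ij,y])/(EG - F^2), Gamma^y_ij = (E*[ij,y] - F*[ij,x])/(EG - F^2)
Gamma_xxx = -81/260, Gamma_xxy = 0, Gamma_xyy = -21/26, Gamma_yxx = 0, Gamma_yxy = 7/15, Gamma_yyy = 0
X = (1/2, -1/4), Y = (0, -7/3) at the point

Answer: (nabla_X Y)^x = -49/104, (nabla_X Y)^y = -151/360


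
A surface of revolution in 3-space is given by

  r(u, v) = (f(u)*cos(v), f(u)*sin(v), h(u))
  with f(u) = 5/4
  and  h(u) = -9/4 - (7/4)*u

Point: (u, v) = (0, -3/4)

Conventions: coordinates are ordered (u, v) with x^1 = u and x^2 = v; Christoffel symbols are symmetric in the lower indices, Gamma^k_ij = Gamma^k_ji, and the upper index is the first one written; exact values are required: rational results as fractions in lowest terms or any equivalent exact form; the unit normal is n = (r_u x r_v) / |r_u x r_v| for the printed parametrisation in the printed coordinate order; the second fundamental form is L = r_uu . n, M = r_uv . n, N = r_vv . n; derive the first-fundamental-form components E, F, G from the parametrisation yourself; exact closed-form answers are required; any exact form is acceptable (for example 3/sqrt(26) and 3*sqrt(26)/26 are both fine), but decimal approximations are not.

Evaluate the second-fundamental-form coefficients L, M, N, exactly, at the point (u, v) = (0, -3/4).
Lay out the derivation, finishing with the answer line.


f = 5/4, f' = 0, f'' = 0, h' = -7/4, h'' = 0
E = 49/16, F = 0, G = 25/16; answer radicand W^2 = 49/16
unnormalised second-form numerators: l = 0, m = 0, n = -35/16; L = l/sqrt(49/16), and similarly M = m/sqrt(W^2), N = n/sqrt(W^2)

Answer: L = 0, M = 0, N = -5/4


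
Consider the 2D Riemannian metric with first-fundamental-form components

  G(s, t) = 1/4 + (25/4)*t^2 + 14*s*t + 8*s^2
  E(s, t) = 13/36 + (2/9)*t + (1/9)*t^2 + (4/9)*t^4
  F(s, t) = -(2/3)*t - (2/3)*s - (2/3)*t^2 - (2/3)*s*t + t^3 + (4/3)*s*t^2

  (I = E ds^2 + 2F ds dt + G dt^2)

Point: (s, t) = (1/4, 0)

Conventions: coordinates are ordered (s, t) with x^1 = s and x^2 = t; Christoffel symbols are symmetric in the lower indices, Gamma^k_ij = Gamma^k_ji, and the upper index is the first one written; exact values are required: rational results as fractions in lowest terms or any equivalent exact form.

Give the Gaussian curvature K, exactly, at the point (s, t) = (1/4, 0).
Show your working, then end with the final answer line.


E = 13/36, F = -1/6, G = 3/4, EG - F^2 = 35/144 at the point
E_s = 0, E_t = 2/9, F_s = -2/3, F_t = -5/6, G_s = 4, G_t = 7/2
E_tt = 2/9, F_st = -2/3, G_ss = 16
Brioschi: K = (det M1 - det M2) / (EG - F^2)^2 with the standard first/second-derivative matrices M1, M2.
M1 = [[-E_tt/2 + F_st - G_ss/2, E_s/2, F_s - E_t/2], [F_t - G_s/2, E, F], [G_t/2, F, G]] = [[-79/9, 0, -7/9], [-17/6, 13/36, -1/6], [7/4, -1/6, 3/4]]; det M1 = -217/108
M2 = [[0, E_t/2, G_s/2], [E_t/2, E, F], [G_s/2, F, G]] = [[0, 1/9, 2], [1/9, 13/36, -1/6], [2, -1/6, 3/4]]; det M2 = -55/36
det M1 - det M2 = -13/27; K = -13/27 / (35/144)^2 = -9984/1225

Answer: K = -9984/1225


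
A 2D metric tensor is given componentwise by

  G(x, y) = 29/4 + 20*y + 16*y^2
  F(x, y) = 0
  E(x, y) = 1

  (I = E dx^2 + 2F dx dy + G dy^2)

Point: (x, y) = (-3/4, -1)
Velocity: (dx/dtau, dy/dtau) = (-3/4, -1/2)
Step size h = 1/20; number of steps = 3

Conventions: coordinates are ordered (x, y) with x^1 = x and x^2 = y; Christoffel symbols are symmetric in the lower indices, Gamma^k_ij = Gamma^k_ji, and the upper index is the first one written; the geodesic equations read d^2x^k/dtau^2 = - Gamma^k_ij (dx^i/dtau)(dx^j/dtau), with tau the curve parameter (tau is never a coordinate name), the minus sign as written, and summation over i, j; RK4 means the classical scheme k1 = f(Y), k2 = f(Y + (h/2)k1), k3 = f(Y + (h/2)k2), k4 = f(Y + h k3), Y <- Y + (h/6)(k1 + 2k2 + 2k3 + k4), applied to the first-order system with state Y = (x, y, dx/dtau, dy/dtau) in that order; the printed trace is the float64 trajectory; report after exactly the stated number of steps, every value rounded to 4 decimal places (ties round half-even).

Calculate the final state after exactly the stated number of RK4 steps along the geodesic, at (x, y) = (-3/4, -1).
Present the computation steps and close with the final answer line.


f(Y) = (dx/dtau, dy/dtau, -Gamma^x_ij Y'^i Y'^j, -Gamma^y_ij Y'^i Y'^j) with the Gammas evaluated at the stage position; h = 0.050000; intermediate values shown to 6 dp
step 0: x = -0.7500, y = -1.0000, dx/dtau = -0.7500, dy/dtau = -0.5000
step 1:
  k1: at (x, y) = (-0.750000, -1.000000), (dx/dtau, dy/dtau) = (-0.750000, -0.500000); Gamma_xxx = 0.000000, Gamma_xxy = 0.000000, Gamma_xyy = 0.000000, Gamma_yxx = 0.000000, Gamma_yxy = 0.000000, Gamma_yyy = -1.846154; k1 = (-0.750000, -0.500000, 0.000000, 0.461538)
  k2: at (x, y) = (-0.768750, -1.012500), (dx/dtau, dy/dtau) = (-0.750000, -0.488462); Gamma_xxx = 0.000000, Gamma_xxy = 0.000000, Gamma_xyy = 0.000000, Gamma_yxx = 0.000000, Gamma_yxy = 0.000000, Gamma_yyy = -1.822190; k2 = (-0.750000, -0.488462, 0.000000, 0.434765)
  k3: at (x, y) = (-0.768750, -1.012212), (dx/dtau, dy/dtau) = (-0.750000, -0.489131); Gamma_xxx = 0.000000, Gamma_xxy = 0.000000, Gamma_xyy = 0.000000, Gamma_yxx = 0.000000, Gamma_yxy = 0.000000, Gamma_yyy = -1.822749; k3 = (-0.750000, -0.489131, 0.000000, 0.436091)
  k4: at (x, y) = (-0.787500, -1.024457), (dx/dtau, dy/dtau) = (-0.750000, -0.478195); Gamma_xxx = 0.000000, Gamma_xxy = 0.000000, Gamma_xyy = 0.000000, Gamma_yxx = 0.000000, Gamma_yxy = 0.000000, Gamma_yyy = -1.798823; k4 = (-0.750000, -0.478195, 0.000000, 0.411338)
  Y <- Y + (h/6)(k1 + 2k2 + 2k3 + k4): x = -0.7875, y = -1.0244, dx/dtau = -0.7500, dy/dtau = -0.4782
step 2:
  k1: at (x, y) = (-0.787500, -1.024445), (dx/dtau, dy/dtau) = (-0.750000, -0.478212); Gamma_xxx = 0.000000, Gamma_xxy = 0.000000, Gamma_xyy = 0.000000, Gamma_yxx = 0.000000, Gamma_yxy = 0.000000, Gamma_yyy = -1.798846; k1 = (-0.750000, -0.478212, 0.000000, 0.411372)
  k2: at (x, y) = (-0.806250, -1.036400), (dx/dtau, dy/dtau) = (-0.750000, -0.467927); Gamma_xxx = 0.000000, Gamma_xxy = 0.000000, Gamma_xyy = 0.000000, Gamma_yxx = 0.000000, Gamma_yxy = 0.000000, Gamma_yyy = -1.775189; k2 = (-0.750000, -0.467927, 0.000000, 0.388688)
  k3: at (x, y) = (-0.806250, -1.036143), (dx/dtau, dy/dtau) = (-0.750000, -0.468495); Gamma_xxx = 0.000000, Gamma_xxy = 0.000000, Gamma_xyy = 0.000000, Gamma_yxx = 0.000000, Gamma_yxy = 0.000000, Gamma_yyy = -1.775700; k3 = (-0.750000, -0.468495, 0.000000, 0.389743)
  k4: at (x, y) = (-0.825000, -1.047870), (dx/dtau, dy/dtau) = (-0.750000, -0.458725); Gamma_xxx = 0.000000, Gamma_xxy = 0.000000, Gamma_xyy = 0.000000, Gamma_yxx = 0.000000, Gamma_yxy = 0.000000, Gamma_yyy = -1.752328; k4 = (-0.750000, -0.458725, 0.000000, 0.368739)
  Y <- Y + (h/6)(k1 + 2k2 + 2k3 + k4): x = -0.8250, y = -1.0479, dx/dtau = -0.7500, dy/dtau = -0.4587
step 3:
  k1: at (x, y) = (-0.825000, -1.047860), (dx/dtau, dy/dtau) = (-0.750000, -0.458737); Gamma_xxx = 0.000000, Gamma_xxy = 0.000000, Gamma_xyy = 0.000000, Gamma_yxx = 0.000000, Gamma_yxy = 0.000000, Gamma_yyy = -1.752348; k1 = (-0.750000, -0.458737, 0.000000, 0.368763)
  k2: at (x, y) = (-0.843750, -1.059328), (dx/dtau, dy/dtau) = (-0.750000, -0.449518); Gamma_xxx = 0.000000, Gamma_xxy = 0.000000, Gamma_xyy = 0.000000, Gamma_yxx = 0.000000, Gamma_yxy = 0.000000, Gamma_yyy = -1.729420; k2 = (-0.750000, -0.449518, 0.000000, 0.349458)
  k3: at (x, y) = (-0.843750, -1.059098), (dx/dtau, dy/dtau) = (-0.750000, -0.450001); Gamma_xxx = 0.000000, Gamma_xxy = 0.000000, Gamma_xyy = 0.000000, Gamma_yxx = 0.000000, Gamma_yxy = 0.000000, Gamma_yyy = -1.729881; k3 = (-0.750000, -0.450001, 0.000000, 0.350302)
  k4: at (x, y) = (-0.862500, -1.070360), (dx/dtau, dy/dtau) = (-0.750000, -0.441222); Gamma_xxx = 0.000000, Gamma_xxy = 0.000000, Gamma_xyy = 0.000000, Gamma_yxx = 0.000000, Gamma_yxy = 0.000000, Gamma_yyy = -1.707371; k4 = (-0.750000, -0.441222, 0.000000, 0.332385)
  Y <- Y + (h/6)(k1 + 2k2 + 2k3 + k4): x = -0.8625, y = -1.0704, dx/dtau = -0.7500, dy/dtau = -0.4412

Answer: x = -0.8625, y = -1.0704, dx/dtau = -0.7500, dy/dtau = -0.4412


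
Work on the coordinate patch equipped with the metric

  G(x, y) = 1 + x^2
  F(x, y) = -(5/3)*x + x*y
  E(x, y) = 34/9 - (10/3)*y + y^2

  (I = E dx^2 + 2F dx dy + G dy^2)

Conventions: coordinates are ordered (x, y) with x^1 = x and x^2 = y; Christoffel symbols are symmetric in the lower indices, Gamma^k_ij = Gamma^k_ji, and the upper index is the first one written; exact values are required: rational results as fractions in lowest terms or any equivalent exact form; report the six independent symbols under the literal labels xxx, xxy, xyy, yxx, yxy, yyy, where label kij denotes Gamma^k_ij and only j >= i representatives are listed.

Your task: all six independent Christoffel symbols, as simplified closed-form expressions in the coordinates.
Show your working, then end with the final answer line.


E = 34/9 - (10/3)*y + y^2; F = -(5/3)*x + x*y; G = 1 + x^2
Gamma^k_ij = (1/2) g^{kl} (d_i g_jl + d_j g_il - d_l g_ij), with g^inv = (1/(EG-F^2)) [[G, -F], [-F, E]]
first partials: E_x = 0, E_y = -10/3 + 2*y, F_x = -5/3 + y, F_y = x, G_x = 2*x, G_y = 0
D = EG - F^2 = 34/9 - (10/3)*y + y^2 + x^2
expanded: Gamma^x_xx = (G E_x - 2F F_x + F E_y)/(2D), Gamma^x_xy = (G E_y - F G_x)/(2D), Gamma^x_yy = (2G F_y - G G_x - F G_y)/(2D), Gamma^y_xx = (2E F_x - E E_y - F E_x)/(2D), Gamma^y_xy = (E G_x - F E_y)/(2D), Gamma^y_yy = (E G_y - 2F F_y + F G_x)/(2D); substitute and cancel common factors

Answer: Gamma_xxx = 0, Gamma_xxy = (9*y - 15)/(9*x^2 + 9*y^2 - 30*y + 34), Gamma_xyy = 0, Gamma_yxx = 0, Gamma_yxy = 9*x/(9*x^2 + 9*y^2 - 30*y + 34), Gamma_yyy = 0


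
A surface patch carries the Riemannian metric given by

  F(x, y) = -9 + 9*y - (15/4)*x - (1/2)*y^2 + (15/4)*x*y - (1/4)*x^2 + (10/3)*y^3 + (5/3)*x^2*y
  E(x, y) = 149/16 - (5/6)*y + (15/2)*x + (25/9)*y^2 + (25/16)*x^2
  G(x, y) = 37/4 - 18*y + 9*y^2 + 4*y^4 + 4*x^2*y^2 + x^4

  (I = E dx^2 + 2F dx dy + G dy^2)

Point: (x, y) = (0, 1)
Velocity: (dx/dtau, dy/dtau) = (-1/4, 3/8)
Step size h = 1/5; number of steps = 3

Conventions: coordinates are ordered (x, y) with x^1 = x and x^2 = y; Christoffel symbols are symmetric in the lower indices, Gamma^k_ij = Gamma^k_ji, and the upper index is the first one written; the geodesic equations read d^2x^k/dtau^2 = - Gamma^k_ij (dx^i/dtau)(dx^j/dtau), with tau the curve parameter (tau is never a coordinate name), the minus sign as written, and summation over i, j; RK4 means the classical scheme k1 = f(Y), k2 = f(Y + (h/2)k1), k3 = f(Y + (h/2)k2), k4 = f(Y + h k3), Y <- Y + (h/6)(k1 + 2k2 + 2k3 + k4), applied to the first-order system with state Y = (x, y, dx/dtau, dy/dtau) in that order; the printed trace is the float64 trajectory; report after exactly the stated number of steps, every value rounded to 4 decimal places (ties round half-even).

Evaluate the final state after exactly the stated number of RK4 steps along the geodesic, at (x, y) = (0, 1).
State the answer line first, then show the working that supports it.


Answer: x = -0.1805, y = 1.2093, dx/dtau = -0.3508, dy/dtau = 0.3285

f(Y) = (dx/dtau, dy/dtau, -Gamma^x_ij Y'^i Y'^j, -Gamma^y_ij Y'^i Y'^j) with the Gammas evaluated at the stage position; h = 0.200000; intermediate values shown to 6 dp
step 0: x = 0.0000, y = 1.0000, dx/dtau = -0.2500, dy/dtau = 0.3750
step 1:
  k1: at (x, y) = (0.000000, 1.000000), (dx/dtau, dy/dtau) = (-0.250000, 0.375000); Gamma_xxx = 0.568322, Gamma_xxy = 0.252039, Gamma_xyy = 1.352113, Gamma_yxx = -0.934437, Gamma_yxy = -0.168026, Gamma_yyy = 0.980944; k1 = (-0.250000, 0.375000, -0.178404, -0.111048)
  k2: at (x, y) = (-0.025000, 1.037500), (dx/dtau, dy/dtau) = (-0.267840, 0.363895); Gamma_xxx = 0.622860, Gamma_xxy = 0.291458, Gamma_xyy = 1.384779, Gamma_yxx = -0.936872, Gamma_yxy = -0.231307, Gamma_yyy = 0.898141; k2 = (-0.267840, 0.363895, -0.171241, -0.096811)
  k3: at (x, y) = (-0.026784, 1.036390), (dx/dtau, dy/dtau) = (-0.267124, 0.365319); Gamma_xxx = 0.622646, Gamma_xxy = 0.291675, Gamma_xyy = 1.386772, Gamma_yxx = -0.939218, Gamma_yxy = -0.232702, Gamma_yyy = 0.898478; k3 = (-0.267124, 0.365319, -0.172578, -0.098307)
  k4: at (x, y) = (-0.053425, 1.073064), (dx/dtau, dy/dtau) = (-0.284516, 0.355339); Gamma_xxx = 0.679356, Gamma_xxy = 0.339528, Gamma_xyy = 1.435182, Gamma_yxx = -0.944153, Gamma_yxy = -0.297270, Gamma_yyy = 0.808740; k4 = (-0.284516, 0.355339, -0.167555, -0.085795)
  Y <- Y + (h/6)(k1 + 2k2 + 2k3 + k4): x = -0.0535, y = 1.0730, dx/dtau = -0.2845, dy/dtau = 0.3554
step 2:
  k1: at (x, y) = (-0.053481, 1.072959), (dx/dtau, dy/dtau) = (-0.284453, 0.355431); Gamma_xxx = 0.679276, Gamma_xxy = 0.339474, Gamma_xyy = 1.435211, Gamma_yxx = -0.944262, Gamma_yxy = -0.297261, Gamma_yyy = 0.808871; k1 = (-0.284453, 0.355431, -0.167630, -0.085890)
  k2: at (x, y) = (-0.081927, 1.108502), (dx/dtau, dy/dtau) = (-0.301216, 0.346842); Gamma_xxx = 0.738331, Gamma_xxy = 0.396195, Gamma_xyy = 1.501439, Gamma_yxx = -0.952053, Gamma_yxy = -0.363558, Gamma_yyy = 0.711868; k2 = (-0.301216, 0.346842, -0.164827, -0.075221)
  k3: at (x, y) = (-0.083603, 1.107643), (dx/dtau, dy/dtau) = (-0.300936, 0.347909); Gamma_xxx = 0.738575, Gamma_xxy = 0.396705, Gamma_xyy = 1.503471, Gamma_yxx = -0.954004, Gamma_yxy = -0.365153, Gamma_yyy = 0.711529; k3 = (-0.300936, 0.347909, -0.165799, -0.076189)
  k4: at (x, y) = (-0.113669, 1.142541), (dx/dtau, dy/dtau) = (-0.317613, 0.340193); Gamma_xxx = 0.801077, Gamma_xxy = 0.463574, Gamma_xyy = 1.590093, Gamma_yxx = -0.964153, Gamma_yxy = -0.433940, Gamma_yyy = 0.605327; k4 = (-0.317613, 0.340193, -0.164656, -0.066567)
  Y <- Y + (h/6)(k1 + 2k2 + 2k3 + k4): x = -0.1137, y = 1.1425, dx/dtau = -0.3176, dy/dtau = 0.3403
step 3:
  k1: at (x, y) = (-0.113694, 1.142463), (dx/dtau, dy/dtau) = (-0.317571, 0.340255); Gamma_xxx = 0.801009, Gamma_xxy = 0.463505, Gamma_xyy = 1.590050, Gamma_yxx = -0.964211, Gamma_yxy = -0.433914, Gamma_yyy = 0.605449; k1 = (-0.317571, 0.340255, -0.164700, -0.066626)
  k2: at (x, y) = (-0.145451, 1.176489), (dx/dtau, dy/dtau) = (-0.334041, 0.333592); Gamma_xxx = 0.867234, Gamma_xxy = 0.541298, Gamma_xyy = 1.699850, Gamma_yxx = -0.976981, Gamma_yxy = -0.505622, Gamma_yyy = 0.489328; k2 = (-0.334041, 0.333592, -0.165297, -0.058126)
  k3: at (x, y) = (-0.147098, 1.175822), (dx/dtau, dy/dtau) = (-0.334101, 0.334442); Gamma_xxx = 0.867908, Gamma_xxy = 0.542260, Gamma_xyy = 1.702373, Gamma_yxx = -0.978698, Gamma_yxy = -0.507455, Gamma_yyy = 0.488242; k3 = (-0.334101, 0.334442, -0.166111, -0.058768)
  k4: at (x, y) = (-0.180514, 1.209351), (dx/dtau, dy/dtau) = (-0.350793, 0.328501); Gamma_xxx = 0.939049, Gamma_xxy = 0.632943, Gamma_xyy = 1.839772, Gamma_yxx = -0.993911, Gamma_yxy = -0.583028, Gamma_yyy = 0.359721; k4 = (-0.350793, 0.328501, -0.168215, -0.050884)
  Y <- Y + (h/6)(k1 + 2k2 + 2k3 + k4): x = -0.1805, y = 1.2093, dx/dtau = -0.3508, dy/dtau = 0.3285


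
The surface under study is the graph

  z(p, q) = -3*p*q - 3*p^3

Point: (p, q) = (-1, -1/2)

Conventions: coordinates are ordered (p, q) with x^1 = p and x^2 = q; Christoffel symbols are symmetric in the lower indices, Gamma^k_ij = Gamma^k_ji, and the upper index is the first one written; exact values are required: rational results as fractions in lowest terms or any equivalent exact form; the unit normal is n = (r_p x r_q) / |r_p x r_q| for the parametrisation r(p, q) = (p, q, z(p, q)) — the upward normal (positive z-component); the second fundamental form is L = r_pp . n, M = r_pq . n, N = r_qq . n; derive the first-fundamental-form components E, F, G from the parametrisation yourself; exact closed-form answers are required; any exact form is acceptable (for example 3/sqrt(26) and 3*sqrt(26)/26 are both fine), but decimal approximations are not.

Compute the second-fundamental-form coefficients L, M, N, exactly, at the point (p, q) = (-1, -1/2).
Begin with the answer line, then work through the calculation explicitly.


Answer: L = 36*sqrt(265)/265, M = -6*sqrt(265)/265, N = 0

z_p = -15/2, z_q = 3, z_pp = 18, z_pq = -3, z_qq = 0
E = 229/4, F = -45/2, G = 10; answer radicand W^2 = 265/4
unnormalised second-form numerators: l = 18, m = -3, n = 0; L = l/sqrt(265/4), and similarly M = m/sqrt(W^2), N = n/sqrt(W^2)


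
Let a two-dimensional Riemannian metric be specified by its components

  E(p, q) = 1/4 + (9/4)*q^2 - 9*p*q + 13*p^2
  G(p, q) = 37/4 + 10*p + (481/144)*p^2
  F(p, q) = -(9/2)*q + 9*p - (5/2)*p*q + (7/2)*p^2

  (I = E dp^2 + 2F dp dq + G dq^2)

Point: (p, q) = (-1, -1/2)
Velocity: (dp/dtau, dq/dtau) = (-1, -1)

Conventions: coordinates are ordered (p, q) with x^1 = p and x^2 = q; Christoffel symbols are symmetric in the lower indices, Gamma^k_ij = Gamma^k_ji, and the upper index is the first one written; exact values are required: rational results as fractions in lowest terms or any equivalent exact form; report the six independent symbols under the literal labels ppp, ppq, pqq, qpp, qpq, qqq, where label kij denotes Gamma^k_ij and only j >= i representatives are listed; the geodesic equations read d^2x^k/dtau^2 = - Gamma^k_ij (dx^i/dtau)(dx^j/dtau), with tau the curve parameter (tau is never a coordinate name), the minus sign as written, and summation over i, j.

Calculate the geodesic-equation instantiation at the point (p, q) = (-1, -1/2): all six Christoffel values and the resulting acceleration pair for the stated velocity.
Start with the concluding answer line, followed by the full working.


Answer: Gamma_ppp = -65452/8921, Gamma_ppq = 37350/8921, Gamma_pqq = -196571/80289, Gamma_qpp = -114138/8921, Gamma_qpq = 70603/8921, Gamma_qqq = -37944/8921; accelerations (d^2p/dtau^2, d^2q/dtau^2) = (113339/80289, 10876/8921)

E = 149/16, F = -9/2, G = 373/144 at the point
E_p = -43/2, E_q = 27/4, F_p = 13/4, F_q = -2, G_p = 239/72, G_q = 0
EG - F^2 = 8921/2304;  g^inv = (2304/8921) * [[373/144, 9/2], [9/2, 149/16]]
first-kind symbols [ij,l] = (1/2)(d_i g_jl + d_j g_il - d_l g_ij): [pp,p] = E_p/2 = -43/4, [pp,q] = F_p - E_q/2 = -1/8, [pq,p] = E_q/2 = 27/8, [pq,q] = G_p/2 = 239/144, [qq,p] = F_q - G_p/2 = -527/144, [qq,q] = G_q/2 = 0
Gamma^p_ij = (G*[ij,p] - F*[ij,q])/(EG - F^2), Gamma^q_ij = (E*[ij,q] - F*[ij,p])/(EG - F^2)
Gamma_ppp = -65452/8921, Gamma_ppq = 37350/8921, Gamma_pqq = -196571/80289, Gamma_qpp = -114138/8921, Gamma_qpq = 70603/8921, Gamma_qqq = -37944/8921
d^2p/dtau^2 = -(Gamma_ppp*(-1)^2 + 2*Gamma_ppq*(-1)*(-1) + Gamma_pqq*(-1)^2) = 113339/80289
d^2q/dtau^2 = -(Gamma_qpp*(-1)^2 + 2*Gamma_qpq*(-1)*(-1) + Gamma_qqq*(-1)^2) = 10876/8921


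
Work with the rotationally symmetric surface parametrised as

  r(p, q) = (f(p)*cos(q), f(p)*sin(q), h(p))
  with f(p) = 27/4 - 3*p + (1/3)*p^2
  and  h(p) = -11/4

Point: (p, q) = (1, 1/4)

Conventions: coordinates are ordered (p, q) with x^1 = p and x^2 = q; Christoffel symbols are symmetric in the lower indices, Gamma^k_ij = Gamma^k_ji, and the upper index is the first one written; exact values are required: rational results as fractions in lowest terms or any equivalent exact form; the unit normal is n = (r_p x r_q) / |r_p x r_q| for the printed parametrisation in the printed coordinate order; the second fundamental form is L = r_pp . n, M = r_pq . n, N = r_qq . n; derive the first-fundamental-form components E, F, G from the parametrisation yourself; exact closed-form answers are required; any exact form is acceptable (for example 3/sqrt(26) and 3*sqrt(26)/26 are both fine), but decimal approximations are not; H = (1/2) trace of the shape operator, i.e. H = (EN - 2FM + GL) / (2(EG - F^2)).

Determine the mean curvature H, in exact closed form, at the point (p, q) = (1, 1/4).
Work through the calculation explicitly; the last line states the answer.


f = 49/12, f' = -7/3, f'' = 2/3, h' = 0, h'' = 0
E = 49/9, F = 0, G = 2401/144; answer radicand W^2 = 49/9
unnormalised second-form numerators: l = 0, m = 0, n = 0; L = l/sqrt(49/9), and similarly M = m/sqrt(W^2), N = n/sqrt(W^2)
H = (E*n - 2*F*m + G*l) / (2*(EG - F^2)*sqrt(W^2)); E*n - 2*F*m + G*l = 0, EG - F^2 = 117649/1296, so H = (0)/sqrt(49/9)

Answer: H = 0


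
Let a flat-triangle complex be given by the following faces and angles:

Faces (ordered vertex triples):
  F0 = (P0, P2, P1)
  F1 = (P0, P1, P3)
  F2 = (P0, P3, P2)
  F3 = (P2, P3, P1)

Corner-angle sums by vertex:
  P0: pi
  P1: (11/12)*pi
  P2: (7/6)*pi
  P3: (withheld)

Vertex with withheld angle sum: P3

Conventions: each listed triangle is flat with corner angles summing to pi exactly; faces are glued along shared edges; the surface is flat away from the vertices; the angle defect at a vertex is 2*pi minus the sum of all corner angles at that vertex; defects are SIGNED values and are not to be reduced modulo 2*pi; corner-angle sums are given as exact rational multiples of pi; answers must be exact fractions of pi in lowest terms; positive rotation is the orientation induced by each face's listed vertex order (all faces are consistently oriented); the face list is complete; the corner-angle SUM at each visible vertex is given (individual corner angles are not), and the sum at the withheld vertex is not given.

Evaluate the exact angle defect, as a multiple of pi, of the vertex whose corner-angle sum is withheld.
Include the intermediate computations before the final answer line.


V = 4, E = 6, F = 4; chi = V - E + F = 2
Gauss-Bonnet: total defect = 2*pi*chi = 4*pi; visible defects sum to (35/12)*pi

Answer: defect(P3) = (13/12)*pi


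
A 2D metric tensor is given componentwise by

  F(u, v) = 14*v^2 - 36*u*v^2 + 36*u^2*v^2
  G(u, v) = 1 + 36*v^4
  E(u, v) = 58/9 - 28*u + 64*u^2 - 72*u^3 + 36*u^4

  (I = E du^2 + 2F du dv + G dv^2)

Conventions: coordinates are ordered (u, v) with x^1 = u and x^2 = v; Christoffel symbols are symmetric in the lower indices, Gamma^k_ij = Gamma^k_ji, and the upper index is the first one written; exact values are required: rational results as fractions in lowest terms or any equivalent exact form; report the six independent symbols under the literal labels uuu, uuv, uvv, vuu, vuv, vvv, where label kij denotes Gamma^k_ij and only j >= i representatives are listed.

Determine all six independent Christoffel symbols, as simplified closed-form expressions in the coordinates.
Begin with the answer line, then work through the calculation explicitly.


Answer: Gamma_uuu = (324*u^3 - 486*u^2 + 288*u - 63)/(162*u^4 - 324*u^3 + 288*u^2 - 126*u + 162*v^4 + 29), Gamma_uuv = 0, Gamma_uvv = (324*u^2*v - 324*u*v + 126*v)/(162*u^4 - 324*u^3 + 288*u^2 - 126*u + 162*v^4 + 29), Gamma_vuu = (324*u*v^2 - 162*v^2)/(162*u^4 - 324*u^3 + 288*u^2 - 126*u + 162*v^4 + 29), Gamma_vuv = 0, Gamma_vvv = 324*v^3/(162*u^4 - 324*u^3 + 288*u^2 - 126*u + 162*v^4 + 29)

E = 58/9 - 28*u + 64*u^2 - 72*u^3 + 36*u^4; F = 14*v^2 - 36*u*v^2 + 36*u^2*v^2; G = 1 + 36*v^4
Gamma^k_ij = (1/2) g^{kl} (d_i g_jl + d_j g_il - d_l g_ij), with g^inv = (1/(EG-F^2)) [[G, -F], [-F, E]]
first partials: E_u = -28 + 128*u - 216*u^2 + 144*u^3, E_v = 0, F_u = -36*v^2 + 72*u*v^2, F_v = 28*v - 72*u*v + 72*u^2*v, G_u = 0, G_v = 144*v^3
D = EG - F^2 = 58/9 - 28*u + 64*u^2 - 72*u^3 + 36*v^4 + 36*u^4
expanded: Gamma^u_uu = (G E_u - 2F F_u + F E_v)/(2D), Gamma^u_uv = (G E_v - F G_u)/(2D), Gamma^u_vv = (2G F_v - G G_u - F G_v)/(2D), Gamma^v_uu = (2E F_u - E E_v - F E_u)/(2D), Gamma^v_uv = (E G_u - F E_v)/(2D), Gamma^v_vv = (E G_v - 2F F_v + F G_u)/(2D); substitute and cancel common factors


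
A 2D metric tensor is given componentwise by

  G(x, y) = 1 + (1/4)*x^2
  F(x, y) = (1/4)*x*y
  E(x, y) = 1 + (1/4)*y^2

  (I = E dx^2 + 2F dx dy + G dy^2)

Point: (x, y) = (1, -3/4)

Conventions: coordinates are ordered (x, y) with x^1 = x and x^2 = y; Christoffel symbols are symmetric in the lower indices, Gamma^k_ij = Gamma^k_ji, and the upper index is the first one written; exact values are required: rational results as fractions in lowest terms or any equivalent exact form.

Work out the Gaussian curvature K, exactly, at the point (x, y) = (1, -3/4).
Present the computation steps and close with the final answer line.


E = 73/64, F = -3/16, G = 5/4, EG - F^2 = 89/64 at the point
E_x = 0, E_y = -3/8, F_x = -3/16, F_y = 1/4, G_x = 1/2, G_y = 0
E_yy = 1/2, F_xy = 1/4, G_xx = 1/2
Apply the Brioschi formula K = (det M1 - det M2)/(EG - F^2)^2 over the derivative matrices of E, F, G.
M1 = [[-E_yy/2 + F_xy - G_xx/2, E_x/2, F_x - E_y/2], [F_y - G_x/2, E, F], [G_y/2, F, G]] = [[-1/4, 0, 0], [0, 73/64, -3/16], [0, -3/16, 5/4]]; det M1 = -89/256
M2 = [[0, E_y/2, G_x/2], [E_y/2, E, F], [G_x/2, F, G]] = [[0, -3/16, 1/4], [-3/16, 73/64, -3/16], [1/4, -3/16, 5/4]]; det M2 = -25/256
det M1 - det M2 = -1/4; K = -1/4 / (89/64)^2 = -1024/7921

Answer: K = -1024/7921


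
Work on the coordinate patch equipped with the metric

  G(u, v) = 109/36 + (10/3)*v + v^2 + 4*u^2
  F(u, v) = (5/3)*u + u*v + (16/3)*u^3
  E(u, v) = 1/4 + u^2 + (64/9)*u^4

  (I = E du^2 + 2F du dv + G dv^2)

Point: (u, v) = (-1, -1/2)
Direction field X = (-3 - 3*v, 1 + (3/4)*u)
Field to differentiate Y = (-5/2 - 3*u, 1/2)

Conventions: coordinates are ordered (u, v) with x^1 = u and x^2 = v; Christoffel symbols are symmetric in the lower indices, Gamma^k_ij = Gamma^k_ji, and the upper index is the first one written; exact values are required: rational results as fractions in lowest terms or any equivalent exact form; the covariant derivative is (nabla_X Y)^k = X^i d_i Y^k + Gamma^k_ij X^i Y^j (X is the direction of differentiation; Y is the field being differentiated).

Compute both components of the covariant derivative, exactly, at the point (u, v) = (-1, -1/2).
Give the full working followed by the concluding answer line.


E = 301/36, F = -13/2, G = 101/18 at the point
E_u = -274/9, E_v = 0, F_u = 103/6, F_v = -1, G_u = -8, G_v = 7/3
EG - F^2 = 3023/648;  g^inv = (648/3023) * [[101/18, 13/2], [13/2, 301/36]]
first-kind symbols [ij,l] = (1/2)(d_i g_jl + d_j g_il - d_l g_ij): [uu,u] = E_u/2 = -137/9, [uu,v] = F_u - E_v/2 = 103/6, [uv,u] = E_v/2 = 0, [uv,v] = G_u/2 = -4, [vv,u] = F_v - G_u/2 = 3, [vv,v] = G_v/2 = 7/6
Gamma^u_ij = (G*[ij,u] - F*[ij,v])/(EG - F^2), Gamma^v_ij = (E*[ij,v] - F*[ij,u])/(EG - F^2)
Gamma_uuu = 16958/3023, Gamma_uuv = -16848/3023, Gamma_uvv = 15822/3023, Gamma_vuu = 28893/3023, Gamma_vuv = -21672/3023, Gamma_vvv = 18957/3023
X = (-3/2, 1/4), Y = (1/2, 1/2) at the point

Answer: (nabla_X Y)^u = 53571/12092, (nabla_X Y)^v = -46041/24184


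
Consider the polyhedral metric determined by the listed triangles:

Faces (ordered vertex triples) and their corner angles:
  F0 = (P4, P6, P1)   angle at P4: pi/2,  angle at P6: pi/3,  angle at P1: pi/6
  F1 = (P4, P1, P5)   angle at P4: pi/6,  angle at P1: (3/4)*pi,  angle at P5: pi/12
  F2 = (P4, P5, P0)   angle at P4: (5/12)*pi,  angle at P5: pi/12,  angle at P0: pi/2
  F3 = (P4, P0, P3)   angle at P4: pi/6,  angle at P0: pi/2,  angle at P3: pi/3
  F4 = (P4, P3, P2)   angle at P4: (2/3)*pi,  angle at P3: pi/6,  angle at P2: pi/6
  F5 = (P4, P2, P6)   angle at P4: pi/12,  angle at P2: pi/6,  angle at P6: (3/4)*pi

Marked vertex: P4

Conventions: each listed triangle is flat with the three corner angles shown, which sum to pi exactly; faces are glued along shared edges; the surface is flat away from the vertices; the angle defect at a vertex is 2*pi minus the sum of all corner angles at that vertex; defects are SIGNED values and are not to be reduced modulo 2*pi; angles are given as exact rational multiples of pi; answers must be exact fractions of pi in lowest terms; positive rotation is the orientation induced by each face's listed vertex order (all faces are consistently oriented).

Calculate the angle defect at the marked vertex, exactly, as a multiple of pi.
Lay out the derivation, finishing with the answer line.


Sum of corner angles at P4: 2*pi
defect = 2*pi - 2*pi

Answer: defect(P4) = 0


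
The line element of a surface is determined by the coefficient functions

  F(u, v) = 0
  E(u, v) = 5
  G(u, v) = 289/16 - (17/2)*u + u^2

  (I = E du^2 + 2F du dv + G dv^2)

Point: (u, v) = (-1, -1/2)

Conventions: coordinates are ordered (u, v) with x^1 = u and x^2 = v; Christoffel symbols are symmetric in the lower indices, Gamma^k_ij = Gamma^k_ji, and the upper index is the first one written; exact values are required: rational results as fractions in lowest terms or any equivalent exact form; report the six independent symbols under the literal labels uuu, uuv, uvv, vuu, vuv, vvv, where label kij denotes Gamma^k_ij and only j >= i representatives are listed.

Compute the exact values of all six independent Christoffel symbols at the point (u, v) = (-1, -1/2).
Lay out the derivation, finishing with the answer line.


E = 5, F = 0, G = 441/16 at the point
E_u = 0, E_v = 0, F_u = 0, F_v = 0, G_u = -21/2, G_v = 0
EG - F^2 = 2205/16;  g^inv = (16/2205) * [[441/16, 0], [0, 5]]
first-kind symbols [ij,l] = (1/2)(d_i g_jl + d_j g_il - d_l g_ij): [uu,u] = E_u/2 = 0, [uu,v] = F_u - E_v/2 = 0, [uv,u] = E_v/2 = 0, [uv,v] = G_u/2 = -21/4, [vv,u] = F_v - G_u/2 = 21/4, [vv,v] = G_v/2 = 0
Gamma^u_ij = (G*[ij,u] - F*[ij,v])/(EG - F^2), Gamma^v_ij = (E*[ij,v] - F*[ij,u])/(EG - F^2)

Answer: Gamma_uuu = 0, Gamma_uuv = 0, Gamma_uvv = 21/20, Gamma_vuu = 0, Gamma_vuv = -4/21, Gamma_vvv = 0


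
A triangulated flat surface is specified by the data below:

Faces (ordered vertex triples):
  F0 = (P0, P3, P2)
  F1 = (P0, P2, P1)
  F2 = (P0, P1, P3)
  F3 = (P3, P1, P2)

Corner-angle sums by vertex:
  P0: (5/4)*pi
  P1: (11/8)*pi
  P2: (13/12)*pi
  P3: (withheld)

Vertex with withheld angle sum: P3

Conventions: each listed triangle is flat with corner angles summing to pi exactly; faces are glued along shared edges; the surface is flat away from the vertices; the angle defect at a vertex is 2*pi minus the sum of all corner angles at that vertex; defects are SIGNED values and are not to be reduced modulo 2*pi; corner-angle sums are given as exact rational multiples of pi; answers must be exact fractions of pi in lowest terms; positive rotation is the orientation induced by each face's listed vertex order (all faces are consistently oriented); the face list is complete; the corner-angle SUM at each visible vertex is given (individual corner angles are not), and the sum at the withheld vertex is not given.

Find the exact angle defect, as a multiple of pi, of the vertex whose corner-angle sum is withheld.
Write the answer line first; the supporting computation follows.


Answer: defect(P3) = (41/24)*pi

V = 4, E = 6, F = 4; chi = V - E + F = 2
Gauss-Bonnet: total defect = 2*pi*chi = 4*pi; visible defects sum to (55/24)*pi


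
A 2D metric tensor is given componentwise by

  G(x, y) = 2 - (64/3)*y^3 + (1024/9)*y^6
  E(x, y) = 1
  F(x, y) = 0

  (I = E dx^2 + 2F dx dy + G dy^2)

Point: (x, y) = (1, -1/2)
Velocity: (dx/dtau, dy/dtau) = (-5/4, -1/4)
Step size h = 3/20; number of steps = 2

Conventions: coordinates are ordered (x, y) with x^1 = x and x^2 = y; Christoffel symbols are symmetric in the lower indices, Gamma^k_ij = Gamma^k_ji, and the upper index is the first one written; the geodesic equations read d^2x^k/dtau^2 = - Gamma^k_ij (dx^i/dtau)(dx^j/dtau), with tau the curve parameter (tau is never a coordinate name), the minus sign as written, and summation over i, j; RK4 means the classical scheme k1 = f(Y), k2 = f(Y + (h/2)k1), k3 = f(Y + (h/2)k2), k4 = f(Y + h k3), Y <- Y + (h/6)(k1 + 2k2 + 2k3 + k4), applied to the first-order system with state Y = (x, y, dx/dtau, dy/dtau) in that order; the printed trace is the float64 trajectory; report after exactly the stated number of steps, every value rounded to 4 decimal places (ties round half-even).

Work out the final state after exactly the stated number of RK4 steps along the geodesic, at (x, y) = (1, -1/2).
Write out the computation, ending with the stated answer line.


f(Y) = (dx/dtau, dy/dtau, -Gamma^x_ij Y'^i Y'^j, -Gamma^y_ij Y'^i Y'^j) with the Gammas evaluated at the stage position; h = 0.150000; intermediate values shown to 6 dp
step 0: x = 1.0000, y = -0.5000, dx/dtau = -1.2500, dy/dtau = -0.2500
step 1:
  k1: at (x, y) = (1.000000, -0.500000), (dx/dtau, dy/dtau) = (-1.250000, -0.250000); Gamma_xxx = 0.000000, Gamma_xxy = 0.000000, Gamma_xyy = 0.000000, Gamma_yxx = 0.000000, Gamma_yxy = 0.000000, Gamma_yyy = -2.896552; k1 = (-1.250000, -0.250000, 0.000000, 0.181034)
  k2: at (x, y) = (0.906250, -0.518750), (dx/dtau, dy/dtau) = (-1.250000, -0.236422); Gamma_xxx = 0.000000, Gamma_xxy = 0.000000, Gamma_xyy = 0.000000, Gamma_yxx = 0.000000, Gamma_yxy = 0.000000, Gamma_yyy = -2.978855; k2 = (-1.250000, -0.236422, 0.000000, 0.166505)
  k3: at (x, y) = (0.906250, -0.517732), (dx/dtau, dy/dtau) = (-1.250000, -0.237512); Gamma_xxx = 0.000000, Gamma_xxy = 0.000000, Gamma_xyy = 0.000000, Gamma_yxx = 0.000000, Gamma_yxy = 0.000000, Gamma_yyy = -2.974719; k3 = (-1.250000, -0.237512, 0.000000, 0.167810)
  k4: at (x, y) = (0.812500, -0.535627), (dx/dtau, dy/dtau) = (-1.250000, -0.224829); Gamma_xxx = 0.000000, Gamma_xxy = 0.000000, Gamma_xyy = 0.000000, Gamma_yxx = 0.000000, Gamma_yxy = 0.000000, Gamma_yyy = -3.041923; k4 = (-1.250000, -0.224829, 0.000000, 0.153763)
  Y <- Y + (h/6)(k1 + 2k2 + 2k3 + k4): x = 0.8125, y = -0.5356, dx/dtau = -1.2500, dy/dtau = -0.2249
step 2:
  k1: at (x, y) = (0.812500, -0.535567), (dx/dtau, dy/dtau) = (-1.250000, -0.224914); Gamma_xxx = 0.000000, Gamma_xxy = 0.000000, Gamma_xyy = 0.000000, Gamma_yxx = 0.000000, Gamma_yxy = 0.000000, Gamma_yyy = -3.041719; k1 = (-1.250000, -0.224914, 0.000000, 0.153870)
  k2: at (x, y) = (0.718750, -0.552436), (dx/dtau, dy/dtau) = (-1.250000, -0.213374); Gamma_xxx = 0.000000, Gamma_xxy = 0.000000, Gamma_xyy = 0.000000, Gamma_yxx = 0.000000, Gamma_yxy = 0.000000, Gamma_yyy = -3.094693; k2 = (-1.250000, -0.213374, 0.000000, 0.140897)
  k3: at (x, y) = (0.718750, -0.551570), (dx/dtau, dy/dtau) = (-1.250000, -0.214347); Gamma_xxx = 0.000000, Gamma_xxy = 0.000000, Gamma_xyy = 0.000000, Gamma_yxx = 0.000000, Gamma_yxy = 0.000000, Gamma_yyy = -3.092214; k3 = (-1.250000, -0.214347, 0.000000, 0.142071)
  k4: at (x, y) = (0.625000, -0.567720), (dx/dtau, dy/dtau) = (-1.250000, -0.203604); Gamma_xxx = 0.000000, Gamma_xxy = 0.000000, Gamma_xyy = 0.000000, Gamma_yxx = 0.000000, Gamma_yxy = 0.000000, Gamma_yyy = -3.134356; k4 = (-1.250000, -0.203604, 0.000000, 0.129933)
  Y <- Y + (h/6)(k1 + 2k2 + 2k3 + k4): x = 0.6250, y = -0.5677, dx/dtau = -1.2500, dy/dtau = -0.2037

Answer: x = 0.6250, y = -0.5677, dx/dtau = -1.2500, dy/dtau = -0.2037
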